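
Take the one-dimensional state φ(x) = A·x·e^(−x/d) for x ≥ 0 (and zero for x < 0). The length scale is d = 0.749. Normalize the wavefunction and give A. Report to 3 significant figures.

A ≈ 3.09

Require ∫ |φ|² dx = 1 over the whole domain.
Using ∫₀^∞ xⁿ e^(−αx) dx = n!/αⁿ⁺¹, ∫|φ|² dx = A²·(d^3/4).
Plugging in d = 0.749 yields A = 3.085.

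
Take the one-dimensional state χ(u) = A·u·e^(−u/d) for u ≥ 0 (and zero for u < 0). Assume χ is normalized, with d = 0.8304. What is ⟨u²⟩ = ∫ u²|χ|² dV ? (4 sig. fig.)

By definition ⟨u²⟩ = ∫ u^2 |χ(u)|² du.
Using ∫₀^∞ uⁿ e^(−αu) du = n!/αⁿ⁺¹, since the A² factors cancel between numerator and denominator, ⟨u²⟩ = 3·d^2.
Putting d = 0.8304 gives 2.0687.

⟨u^2⟩ ≈ 2.069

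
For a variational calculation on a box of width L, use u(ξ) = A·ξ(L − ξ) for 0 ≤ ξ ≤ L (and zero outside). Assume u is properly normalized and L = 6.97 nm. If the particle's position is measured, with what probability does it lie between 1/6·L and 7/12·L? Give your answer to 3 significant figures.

The probability is P = ∫ |u|² dξ over [1/6·L, 7/12·L].
The normalization integral ∫|u|²dξ over the whole domain equals L^5/30·A², and A² cancels in the ratio.
Let t = ξ/L; then A² and the length scale cancel, so P = ∫_{1/6}^{7/12} t^2·(1 - t)^2 dt ÷ ∫_{0}^{1} t^2·(1 - t)^2 dt.
Using ∫ t^2·(1 - t)^2 dt = t^3·(6·t^2 - 15·t + 10)/30, the numerator is ≈ 0.020596 and the denominator is 1/30.
This works out to P = 0.6179.

P ≈ 0.618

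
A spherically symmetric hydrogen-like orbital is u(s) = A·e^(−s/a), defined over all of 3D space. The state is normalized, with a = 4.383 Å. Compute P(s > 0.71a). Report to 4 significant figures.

With dV = 4πs²ds, the probability is ∫|u|² dV over s > 0.71a.
The full normalization integral is A²·[π·a^3] = 1, fixing A².
Substituting t = s/a, A², 4π and the length scale all cancel in the ratio: P = ∫_{0.71}^{∞} t^2·e^(-2·t) dt / ∫_{0}^{∞} t^2·e^(-2·t) dt.
An antiderivative of t^2·e^(-2·t) is -(2·t^2 + 2·t + 1)·e^(-2·t)/4; evaluating from 0.71 to ∞ gives ≈ 0.207161, while the full integral is 1/4.
This evaluates to P = 0.82864.

P ≈ 0.8286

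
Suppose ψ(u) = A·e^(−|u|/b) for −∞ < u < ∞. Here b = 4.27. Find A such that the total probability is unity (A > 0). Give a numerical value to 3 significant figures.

Normalization requires ∫|ψ|² du = 1, integrated from −∞ to ∞.
Recall ∫₀^∞ u^m e^(−u/β) du = m!·β^(m+1), carrying out the integral gives A² · b.
Setting this equal to 1 gives A² = 1/(b).
With b = 4.27: A² = 0.2342 and A = 0.4839.

A ≈ 0.484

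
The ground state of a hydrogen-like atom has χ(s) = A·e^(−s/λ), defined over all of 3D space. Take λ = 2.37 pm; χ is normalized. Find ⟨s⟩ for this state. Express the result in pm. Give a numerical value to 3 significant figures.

⟨s⟩ ≈ 3.56 pm

The expectation value is the |χ|²-weighted average of s: ∫ s|χ|² 4πs² ds.
Since the A² factors cancel between numerator and denominator, ⟨s⟩ = 3·λ/2.
With λ = 2.37, ⟨s⟩ = 3.555.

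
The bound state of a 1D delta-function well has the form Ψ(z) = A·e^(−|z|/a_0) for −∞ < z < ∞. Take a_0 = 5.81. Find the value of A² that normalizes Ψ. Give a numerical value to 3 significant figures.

A^2 ≈ 0.172

Require ∫ |Ψ|² dz = 1 over the whole domain.
Using ∫₀^∞ zⁿ e^(−αz) dz = n!/αⁿ⁺¹, with Ψ = A·e^(−|z|/a_0), the integral evaluates to A²·[a_0].
Setting this equal to 1 gives A² = 1/(a_0).
With a_0 = 5.81: A² = 0.1721 and A = 0.4149.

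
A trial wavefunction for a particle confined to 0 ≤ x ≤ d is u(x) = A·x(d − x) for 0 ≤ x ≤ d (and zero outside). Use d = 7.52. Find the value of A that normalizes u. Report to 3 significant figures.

Require ∫ |u|² dx = 1 over the whole domain.
Carrying out the integral gives A² · d^5/30.
With d = 7.52: A² = 0.001247 and A = 0.03532.

A ≈ 0.0353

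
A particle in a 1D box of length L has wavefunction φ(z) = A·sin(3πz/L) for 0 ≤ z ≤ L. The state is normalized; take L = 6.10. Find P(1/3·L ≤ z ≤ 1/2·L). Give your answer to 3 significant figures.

P ≈ 0.167

The probability is P = ∫ |φ|² dz over [1/3·L, 1/2·L].
With A² fixed by ∫|φ|² = 1, i.e. A² = (L/2)^(−1), substitute and integrate.
Substituting u = z/L, A² and the length scale cancel in the ratio: P = ∫_{1/3}^{1/2} sin(3·π·u)^2 du / ∫_{0}^{1} sin(3·π·u)^2 du.
With ∫ sin(3·π·u)^2 du = u/2 - sin(6·π·u)/(12·π) + C, the region integral is 1/12 and the full one is 1/2.
This works out to P = 1/6.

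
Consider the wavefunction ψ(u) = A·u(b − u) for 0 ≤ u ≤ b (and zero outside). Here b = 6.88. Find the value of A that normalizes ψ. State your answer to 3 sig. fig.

A ≈ 0.0441

Normalization requires ∫|ψ|² du = 1, integrated from 0 to b.
With ψ = A·u(b − u), the integral evaluates to A²·[b^5/30].
So A² = (b^5/30)^(−1).
Substituting b = 6.88 gives A² = 0.001946, so A = 0.04412.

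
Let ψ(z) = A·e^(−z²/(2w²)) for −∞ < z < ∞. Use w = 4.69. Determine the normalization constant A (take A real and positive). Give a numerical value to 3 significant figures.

We need A² ∫|f|² dz = 1, taking the integral from −∞ to ∞.
With ψ = A·e^(−z²/(2w²)), the integral evaluates to A²·[√(π)·w].
With w = 4.69: A² = 0.1203 and A = 0.3468.

A ≈ 0.347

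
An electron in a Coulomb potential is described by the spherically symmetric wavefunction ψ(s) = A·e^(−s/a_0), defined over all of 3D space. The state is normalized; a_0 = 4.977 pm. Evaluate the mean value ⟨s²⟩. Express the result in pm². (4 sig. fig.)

⟨s^2⟩ ≈ 74.31 pm^2

⟨s²⟩ = ∫ s^2 |ψ|² 4πs² ds over the full domain.
The ratio of the moment integral to the normalization integral gives ⟨s²⟩ = 3·a_0^2.
Putting a_0 = 4.977 gives 74.312.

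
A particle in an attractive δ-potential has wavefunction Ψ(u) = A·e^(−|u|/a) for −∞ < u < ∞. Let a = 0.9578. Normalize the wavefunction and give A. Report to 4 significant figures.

Normalization requires ∫|Ψ|² du = 1, integrated from −∞ to ∞.
Using ∫₀^∞ uⁿ e^(−αu) du = n!/αⁿ⁺¹, with Ψ = A·e^(−|u|/a), the integral evaluates to A²·[a].
Setting this equal to 1 gives A² = 1/(a).
With a = 0.9578: A² = 1.0441 and A = 1.0218.

A ≈ 1.022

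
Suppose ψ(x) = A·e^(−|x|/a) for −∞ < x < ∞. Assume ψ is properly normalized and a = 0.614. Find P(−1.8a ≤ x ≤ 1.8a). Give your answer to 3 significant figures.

|ψ|² is the probability density, so P = ∫_{−1.8a}^{1.8a} |ψ|² dx.
Since A² = 1/(a), this is the region integral divided by the full normalization integral.
By symmetry take twice the x ≥ 0 contribution in numerator and denominator; the 2's cancel. Substituting u = x/a, A² and the length scale cancel in the ratio: P = ∫_{0}^{1.8} e^(-2·u) du / ∫_{0}^{∞} e^(-2·u) du.
Using ∫ e^(-2·u) du = -e^(-2·u)/2, the numerator is 1/2 - e^(-18/5)/2 and the denominator is 1/2.
The result is P = 0.9727.

P ≈ 0.973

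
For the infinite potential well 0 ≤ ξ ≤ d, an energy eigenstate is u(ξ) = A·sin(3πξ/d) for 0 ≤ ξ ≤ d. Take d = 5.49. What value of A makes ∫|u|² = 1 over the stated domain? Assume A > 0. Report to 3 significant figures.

We need A² ∫|f|² dξ = 1, taking the integral from 0 to d.
Carrying out the integral gives A² · d/2.
Hence A² = 1/[d/2].
With d = 5.49: A² = 0.3643 and A = 0.6036.

A ≈ 0.604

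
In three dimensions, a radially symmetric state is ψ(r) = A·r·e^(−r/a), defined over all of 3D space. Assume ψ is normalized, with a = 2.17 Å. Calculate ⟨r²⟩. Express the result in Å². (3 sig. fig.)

⟨r^2⟩ ≈ 35.3 Å^2

By definition ⟨r²⟩ = ∫ r^2 |ψ(r)|² 4πr² dr.
Since the A² factors cancel between numerator and denominator, ⟨r²⟩ = 15·a^2/2.
Putting a = 2.17 gives 35.32.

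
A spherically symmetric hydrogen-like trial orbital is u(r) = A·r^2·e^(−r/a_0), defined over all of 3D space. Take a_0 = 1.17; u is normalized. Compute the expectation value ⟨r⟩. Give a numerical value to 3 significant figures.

⟨r⟩ ≈ 4.10

By definition ⟨r⟩ = ∫ r |u(r)|² 4πr² dr.
The ratio of the moment integral to the normalization integral gives ⟨r⟩ = 7·a_0/2.
With a_0 = 1.17, ⟨r⟩ = 4.095.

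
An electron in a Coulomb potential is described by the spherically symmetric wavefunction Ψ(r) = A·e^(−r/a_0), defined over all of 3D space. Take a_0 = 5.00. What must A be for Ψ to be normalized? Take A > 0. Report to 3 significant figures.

A ≈ 0.0505

The normalization condition is ∫|Ψ|² 4πr² dr = 1 from 0 to ∞.
The integral (without the A² prefactor) comes out to π·a_0^3.
So A² = (π·a_0^3)^(−1).
Plugging in a_0 = 5.00 yields A = 0.05046.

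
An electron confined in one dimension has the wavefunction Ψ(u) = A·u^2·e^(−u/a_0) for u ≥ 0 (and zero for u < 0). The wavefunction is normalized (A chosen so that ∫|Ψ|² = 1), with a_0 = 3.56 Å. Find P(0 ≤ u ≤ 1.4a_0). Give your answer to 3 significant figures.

P = ∫_{0}^{1.4a_0} |Ψ(u)|² du.
With A² fixed by ∫|Ψ|² = 1, i.e. A² = (3·a_0^5/4)^(−1), substitute and integrate.
Let t = u/a_0; then A² and the length scale cancel, so P = ∫_{0}^{1.4} t^4·e^(-2·t) dt ÷ ∫_{0}^{∞} t^4·e^(-2·t) dt.
An antiderivative of t^4·e^(-2·t) is -(t^4/2 + t^3 + 3·t^2/2 + 3·t/2 + 3/4)·e^(-2·t); evaluating from 0 to 1.4 gives ≈ 0.11424, while the full integral is 3/4.
Evaluating gives P = 0.1523.

P ≈ 0.152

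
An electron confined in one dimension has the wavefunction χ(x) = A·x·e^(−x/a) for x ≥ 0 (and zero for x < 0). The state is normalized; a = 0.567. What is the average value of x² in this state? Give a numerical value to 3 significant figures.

⟨x^2⟩ ≈ 0.964

The expectation value is the |χ|²-weighted average of x^2: ∫ x^2|χ|² dx.
Using ∫₀^∞ xⁿ e^(−αx) dx = n!/αⁿ⁺¹, evaluating both integrals, ⟨x²⟩ = 3·a^2.
With a = 0.567, ⟨x^2⟩ = 0.9645.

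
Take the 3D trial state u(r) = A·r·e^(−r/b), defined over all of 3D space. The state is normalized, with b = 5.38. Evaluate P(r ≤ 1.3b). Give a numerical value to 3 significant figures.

P ≈ 0.123

With dV = 4πr²dr, the probability is ∫|u|² dV over r ≤ 1.3b.
Normalization gives A² = 1/(3·π·b^5).
Substituting t = r/b, A², 4π and the length scale all cancel in the ratio: P = ∫_{0}^{1.3} t^4·e^(-2·t) dt / ∫_{0}^{∞} t^4·e^(-2·t) dt.
With ∫ t^4·e^(-2·t) dt = -(t^4/2 + t^3 + 3·t^2/2 + 3·t/2 + 3/4)·e^(-2·t) + C, the region integral is ≈ 0.091932 and the full one is 3/4.
The region integral divided by the full integral gives P = 0.1226.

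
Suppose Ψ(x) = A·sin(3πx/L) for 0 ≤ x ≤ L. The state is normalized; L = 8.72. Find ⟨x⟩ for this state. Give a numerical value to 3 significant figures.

⟨x⟩ ≈ 4.36

By definition ⟨x⟩ = ∫ x |Ψ(x)|² dx.
Evaluating both integrals, ⟨x⟩ = L/2.
Putting L = 8.72 gives 4.360.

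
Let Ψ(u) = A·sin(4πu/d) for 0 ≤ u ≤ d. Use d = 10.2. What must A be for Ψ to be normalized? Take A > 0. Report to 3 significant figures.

Require ∫ |Ψ|² du = 1 over the whole domain.
∫|Ψ|² du = A²·(d/2).
Setting this equal to 1 gives A² = 1/(d/2).
With d = 10.2: A² = 0.1961 and A = 0.4428.

A ≈ 0.443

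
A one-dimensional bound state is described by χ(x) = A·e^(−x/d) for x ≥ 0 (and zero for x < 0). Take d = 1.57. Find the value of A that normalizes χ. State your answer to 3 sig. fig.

The normalization condition is ∫|χ|² dx = 1 from 0 to ∞.
The integral (without the A² prefactor) comes out to d/2.
Hence A² = 1/[d/2].
Substituting d = 1.57 gives A² = 1.274, so A = 1.129.

A ≈ 1.13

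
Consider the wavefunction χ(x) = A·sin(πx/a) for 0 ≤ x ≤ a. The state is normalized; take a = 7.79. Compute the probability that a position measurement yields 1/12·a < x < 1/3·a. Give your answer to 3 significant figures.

The probability is P = ∫ |χ|² dx over [1/12·a, 1/3·a].
With A² fixed by ∫|χ|² = 1, i.e. A² = (a/2)^(−1), substitute and integrate.
Let u = x/a; then A² and the length scale cancel, so P = ∫_{1/12}^{1/3} sin(π·u)^2 du ÷ ∫_{0}^{1} sin(π·u)^2 du.
With ∫ sin(π·u)^2 du = u/2 - sin(2·π·u)/(4·π) + C, the region integral is -√(3)/(8·π) + 1/(8·π) + 1/8 and the full one is 1/2.
Evaluating gives P = (-√(3) + 1 + π)/(4·π).

P ≈ 0.192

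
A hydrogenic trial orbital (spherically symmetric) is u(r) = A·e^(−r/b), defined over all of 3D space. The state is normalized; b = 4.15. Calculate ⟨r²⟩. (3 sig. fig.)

⟨r^2⟩ ≈ 51.7

The expectation value is the |u|²-weighted average of r^2: ∫ r^2|u|² 4πr² dr.
The ratio of the moment integral to the normalization integral gives ⟨r²⟩ = 3·b^2.
Putting b = 4.15 gives 51.67.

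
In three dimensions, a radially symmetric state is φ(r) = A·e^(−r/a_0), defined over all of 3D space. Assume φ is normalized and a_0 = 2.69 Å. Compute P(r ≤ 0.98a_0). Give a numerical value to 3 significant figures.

P ≈ 0.312

With dV = 4πr²dr, the probability is ∫|φ|² dV over r ≤ 0.98a_0.
Normalization gives A² = 1/(π·a_0^3).
Substituting u = r/a_0, A², 4π and the length scale all cancel in the ratio: P = ∫_{0}^{0.98} u^2·e^(-2·u) du / ∫_{0}^{∞} u^2·e^(-2·u) du.
With ∫ u^2·e^(-2·u) du = -(2·u^2 + 2·u + 1)·e^(-2·u)/4 + C, the region integral is 1/4 - 6101·e^(-49/25)/5000 and the full one is 1/4.
Taking the ratio yields P = 0.3125.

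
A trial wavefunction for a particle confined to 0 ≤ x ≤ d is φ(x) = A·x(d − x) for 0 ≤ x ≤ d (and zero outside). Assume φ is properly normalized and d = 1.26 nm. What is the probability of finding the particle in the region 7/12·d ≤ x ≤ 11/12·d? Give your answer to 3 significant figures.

|φ|² is the probability density, so P = ∫_{7/12·d}^{11/12·d} |φ|² dx.
The normalization integral ∫|φ|²dx over the whole domain equals d^5/30·A², and A² cancels in the ratio.
Substituting u = x/d, A² and the length scale cancel in the ratio: P = ∫_{7/12}^{11/12} u^2·(1 - u)^2 du / ∫_{0}^{1} u^2·(1 - u)^2 du.
With ∫ u^2·(1 - u)^2 du = u^3·(6·u^2 - 15·u + 10)/30 + C, the region integral is ≈ 0.011384 and the full one is 1/30.
Taking the ratio, P = 0.3415.

P ≈ 0.342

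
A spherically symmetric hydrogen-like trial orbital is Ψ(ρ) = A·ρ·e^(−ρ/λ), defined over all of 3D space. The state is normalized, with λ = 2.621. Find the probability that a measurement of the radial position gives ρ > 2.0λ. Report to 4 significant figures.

P ≈ 0.6288

With dV = 4πρ²dρ, the probability is ∫|Ψ|² dV over ρ > 2.0λ.
A² is fixed by ∫₀^∞ 4πρ²|Ψ|² dρ = 1, i.e. A² = (3·π·λ^5)^(−1).
Let u = ρ/λ; then A², 4π and the length scale all cancel, so P = ∫_{2.0}^{∞} u^4·e^(-2·u) du ÷ ∫_{0}^{∞} u^4·e^(-2·u) du.
With ∫ u^4·e^(-2·u) du = -(u^4/2 + u^3 + 3·u^2/2 + 3·u/2 + 3/4)·e^(-2·u) + C, the region integral is 103·e^(-4)/4 and the full one is 3/4.
The region integral divided by the full integral gives P = 0.62884.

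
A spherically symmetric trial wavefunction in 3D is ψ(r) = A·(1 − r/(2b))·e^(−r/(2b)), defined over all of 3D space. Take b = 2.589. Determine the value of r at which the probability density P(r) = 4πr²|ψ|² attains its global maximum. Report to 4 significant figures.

r ≈ 13.56

Differentiate P(r) = 4πr²|ψ|² with respect to r and set to zero.
This gives r = b·(√(5) + 3).
With b = 2.589, the most probable radial distance is 13.556.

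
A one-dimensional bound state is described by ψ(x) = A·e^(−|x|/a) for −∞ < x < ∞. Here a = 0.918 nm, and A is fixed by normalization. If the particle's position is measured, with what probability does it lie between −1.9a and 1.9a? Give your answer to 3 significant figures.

P ≈ 0.978

|ψ|² is the probability density, so P = ∫_{−1.9a}^{1.9a} |ψ|² dx.
With A² fixed by ∫|ψ|² = 1, i.e. A² = (a)^(−1), substitute and integrate.
Both integrals are even about x = 0, so only the x ≥ 0 halves are needed (the factors of 2 cancel). Let u = x/a; then A² and the length scale cancel, so P = ∫_{0}^{1.9} e^(-2·u) du ÷ ∫_{0}^{∞} e^(-2·u) du.
Using ∫ e^(-2·u) du = -e^(-2·u)/2, the numerator is 1/2 - e^(-19/5)/2 and the denominator is 1/2.
The result is P = 0.9776.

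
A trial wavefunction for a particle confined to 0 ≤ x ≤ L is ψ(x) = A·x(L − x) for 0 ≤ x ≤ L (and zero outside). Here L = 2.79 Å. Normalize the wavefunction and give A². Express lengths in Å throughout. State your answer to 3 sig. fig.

Require ∫ |ψ|² dx = 1 over the whole domain.
Expanding the polynomial and integrating term by term, the integral (without the A² prefactor) comes out to L^5/30.
Hence A² = 1/[L^5/30].
Plugging in L = 2.79 yields A = 0.4213.

A^2 ≈ 0.177 Å^(-5)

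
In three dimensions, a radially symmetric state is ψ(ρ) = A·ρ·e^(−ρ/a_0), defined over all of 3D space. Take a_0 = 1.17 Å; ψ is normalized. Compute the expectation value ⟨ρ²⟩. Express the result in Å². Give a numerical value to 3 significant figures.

By definition ⟨ρ²⟩ = ∫ ρ^2 |ψ(ρ)|² 4πρ² dρ.
Recall ∫₀^∞ ρ^m e^(−ρ/β) dρ = m!·β^(m+1), since the A² factors cancel between numerator and denominator, ⟨ρ²⟩ = 15·a_0^2/2.
With a_0 = 1.17, ⟨ρ^2⟩ = 10.27.

⟨ρ^2⟩ ≈ 10.3 Å^2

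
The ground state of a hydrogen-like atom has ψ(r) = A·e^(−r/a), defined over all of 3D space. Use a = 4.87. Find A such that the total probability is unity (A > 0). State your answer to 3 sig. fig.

Require ∫ |ψ|² 4πr² dr = 1 over the whole domain.
(Spherical symmetry: dV = 4πr² dr.)
Recall ∫₀^∞ r^m e^(−r/β) dr = m!·β^(m+1), the integral (without the A² prefactor) comes out to π·a^3.
Plugging in a = 4.87 yields A = 0.05250.

A ≈ 0.0525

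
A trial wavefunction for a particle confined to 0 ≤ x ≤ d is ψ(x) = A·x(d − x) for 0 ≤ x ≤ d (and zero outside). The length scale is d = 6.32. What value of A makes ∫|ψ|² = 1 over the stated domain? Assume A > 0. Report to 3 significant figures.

Normalization requires ∫|ψ|² dx = 1, integrated from 0 to d.
Expanding the polynomial and integrating term by term, with ψ = A·x(d − x), the integral evaluates to A²·[d^5/30].
Setting this equal to 1 gives A² = 1/(d^5/30).
Substituting d = 6.32 gives A² = 0.002975, so A = 0.05455.

A ≈ 0.0545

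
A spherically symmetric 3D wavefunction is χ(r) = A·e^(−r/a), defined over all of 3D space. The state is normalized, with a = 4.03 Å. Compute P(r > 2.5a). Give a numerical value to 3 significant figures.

P ≈ 0.125

With dV = 4πr²dr, the probability is ∫|χ|² dV over r > 2.5a.
The full normalization integral is A²·[π·a^3] = 1, fixing A².
In terms of u = r/a (A², 4π and the length scale all cancel between numerator and denominator), P = [∫_{2.5}^{∞} u^2·e^(-2·u) du] / [∫_{0}^{∞} u^2·e^(-2·u) du].
An antiderivative of u^2·e^(-2·u) is -(2·u^2 + 2·u + 1)·e^(-2·u)/4; evaluating from 2.5 to ∞ gives 37·e^(-5)/8, while the full integral is 1/4.
This evaluates to P = 0.1247.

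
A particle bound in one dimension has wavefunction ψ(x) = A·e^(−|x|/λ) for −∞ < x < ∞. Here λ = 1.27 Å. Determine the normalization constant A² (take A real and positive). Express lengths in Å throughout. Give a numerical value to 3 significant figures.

The normalization condition is ∫|ψ|² dx = 1 from −∞ to ∞.
∫|ψ|² dx = A²·(λ).
Setting this equal to 1 gives A² = 1/(λ).
Substituting λ = 1.27 gives A² = 0.7874, so A = 0.8874.

A^2 ≈ 0.787 Å^(-1)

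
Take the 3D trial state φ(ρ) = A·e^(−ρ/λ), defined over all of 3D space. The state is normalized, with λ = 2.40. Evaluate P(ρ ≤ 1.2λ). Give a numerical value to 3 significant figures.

P ≈ 0.430

With dV = 4πρ²dρ, the probability is ∫|φ|² dV over ρ ≤ 1.2λ.
Normalization gives A² = 1/(π·λ^3).
Let u = ρ/λ; then A², 4π and the length scale all cancel, so P = ∫_{0}^{1.2} u^2·e^(-2·u) du ÷ ∫_{0}^{∞} u^2·e^(-2·u) du.
With ∫ u^2·e^(-2·u) du = -(2·u^2 + 2·u + 1)·e^(-2·u)/4 + C, the region integral is 1/4 - 157·e^(-12/5)/100 and the full one is 1/4.
This evaluates to P = 0.4303.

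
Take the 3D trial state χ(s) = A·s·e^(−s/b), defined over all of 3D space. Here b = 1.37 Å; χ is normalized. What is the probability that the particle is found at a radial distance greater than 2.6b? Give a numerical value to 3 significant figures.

P ≈ 0.406

P = ∫ |χ|² 4πs² ds over s > 2.6b.
Normalization gives A² = 1/(3·π·b^5).
Let u = s/b; then A², 4π and the length scale all cancel, so P = ∫_{2.6}^{∞} u^4·e^(-2·u) du ÷ ∫_{0}^{∞} u^4·e^(-2·u) du.
With ∫ u^4·e^(-2·u) du = -(u^4/2 + u^3 + 3·u^2/2 + 3·u/2 + 3/4)·e^(-2·u) + C, the region integral is ≈ 0.30460 and the full one is 3/4.
Taking the ratio yields P = 0.4061.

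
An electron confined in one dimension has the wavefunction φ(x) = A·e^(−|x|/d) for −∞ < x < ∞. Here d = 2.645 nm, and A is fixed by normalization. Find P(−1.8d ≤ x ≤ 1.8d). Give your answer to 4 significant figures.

P ≈ 0.9727

|φ|² is the probability density, so P = ∫_{−1.8d}^{1.8d} |φ|² dx.
Since A² = 1/(d), this is the region integral divided by the full normalization integral.
By symmetry take twice the x ≥ 0 contribution in numerator and denominator; the 2's cancel. Let u = x/d; then A² and the length scale cancel, so P = ∫_{0}^{1.8} e^(-2·u) du ÷ ∫_{0}^{∞} e^(-2·u) du.
An antiderivative of e^(-2·u) is -e^(-2·u)/2; evaluating from 0 to 1.8 gives 1/2 - e^(-18/5)/2, while the full integral is 1/2.
The result is P = 0.97268.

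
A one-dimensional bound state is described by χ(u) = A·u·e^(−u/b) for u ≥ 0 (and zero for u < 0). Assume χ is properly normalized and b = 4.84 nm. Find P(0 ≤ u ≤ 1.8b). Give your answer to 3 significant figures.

The probability is P = ∫ |χ|² du over [0, 1.8b].
The normalization integral ∫|χ|²du over the whole domain equals b^3/4·A², and A² cancels in the ratio.
Let t = u/b; then A² and the length scale cancel, so P = ∫_{0}^{1.8} t^2·e^(-2·t) dt ÷ ∫_{0}^{∞} t^2·e^(-2·t) dt.
With ∫ t^2·e^(-2·t) dt = -(2·t^2 + 2·t + 1)·e^(-2·t)/4 + C, the region integral is 1/4 - 277·e^(-18/5)/100 and the full one is 1/4.
This works out to P = 0.6973.

P ≈ 0.697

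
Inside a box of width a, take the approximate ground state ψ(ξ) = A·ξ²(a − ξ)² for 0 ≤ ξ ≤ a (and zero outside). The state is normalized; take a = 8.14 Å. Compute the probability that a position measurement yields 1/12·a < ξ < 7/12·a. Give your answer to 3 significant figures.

|ψ|² is the probability density, so P = ∫_{1/12·a}^{7/12·a} |ψ|² dξ.
The normalization integral ∫|ψ|²dξ over the whole domain equals a^9/630·A², and A² cancels in the ratio.
Substituting u = ξ/a, A² and the length scale cancel in the ratio: P = ∫_{1/12}^{7/12} u^4·(1 - u)^4 du / ∫_{0}^{1} u^4·(1 - u)^4 du.
An antiderivative of u^4·(1 - u)^4 is u^5·(70·u^4 - 315·u^3 + 540·u^2 - 420·u + 126)/630; evaluating from 1/12 to 7/12 gives ≈ 0.0011068, while the full integral is 1/630.
This works out to P = 0.6973.

P ≈ 0.697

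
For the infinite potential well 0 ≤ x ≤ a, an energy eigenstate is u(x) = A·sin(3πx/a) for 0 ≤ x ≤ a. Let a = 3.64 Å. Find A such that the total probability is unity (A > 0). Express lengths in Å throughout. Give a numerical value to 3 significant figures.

A ≈ 0.741 Å^(-1/2)

Require ∫ |u|² dx = 1 over the whole domain.
Using sin²θ = (1 − cos 2θ)/2, ∫|u|² dx = A²·(a/2).
With a = 3.64: A² = 0.5495 and A = 0.7412.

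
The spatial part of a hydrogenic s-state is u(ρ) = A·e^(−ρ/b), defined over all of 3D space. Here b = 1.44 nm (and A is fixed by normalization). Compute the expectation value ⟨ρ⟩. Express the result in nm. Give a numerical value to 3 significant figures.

⟨ρ⟩ ≈ 2.16 nm

The expectation value is the |u|²-weighted average of ρ: ∫ ρ|u|² 4πρ² dρ.
With ∫₀^∞ ρ^3 e^(−αρ) dρ = 3!/α^4, evaluating both integrals, ⟨ρ⟩ = 3·b/2.
Putting b = 1.44 gives 2.160.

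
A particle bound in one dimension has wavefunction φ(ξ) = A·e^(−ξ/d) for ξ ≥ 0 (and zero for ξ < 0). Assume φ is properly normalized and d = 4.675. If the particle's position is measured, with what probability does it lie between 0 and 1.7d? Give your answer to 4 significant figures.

P = ∫_{0}^{1.7d} |φ(ξ)|² dξ.
Since A² = 1/(d/2), this is the region integral divided by the full normalization integral.
Let u = ξ/d; then A² and the length scale cancel, so P = ∫_{0}^{1.7} e^(-2·u) du ÷ ∫_{0}^{∞} e^(-2·u) du.
With ∫ e^(-2·u) du = -e^(-2·u)/2 + C, the region integral is 1/2 - e^(-17/5)/2 and the full one is 1/2.
Taking the ratio, P = 0.96663.

P ≈ 0.9666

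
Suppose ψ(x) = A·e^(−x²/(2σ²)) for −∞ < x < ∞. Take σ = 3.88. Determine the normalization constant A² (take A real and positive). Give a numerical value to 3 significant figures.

We need A² ∫|f|² dx = 1, taking the integral from −∞ to ∞.
Using the Gaussian integral ∫_{−∞}^{∞} e^(−αx²) dx = √(π/α), the integral (without the A² prefactor) comes out to √(π)·σ.
Setting this equal to 1 gives A² = 1/(√(π)·σ).
With σ = 3.88: A² = 0.1454 and A = 0.3813.

A^2 ≈ 0.145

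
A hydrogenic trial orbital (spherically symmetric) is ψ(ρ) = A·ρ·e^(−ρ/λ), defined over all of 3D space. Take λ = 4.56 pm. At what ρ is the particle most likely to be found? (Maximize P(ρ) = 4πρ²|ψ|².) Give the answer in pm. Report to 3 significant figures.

ρ ≈ 9.12 pm

The maximum of P(ρ) = 4πρ²|ψ|² occurs where its derivative vanishes.
This gives ρ = 2·λ.
With λ = 4.56, the most probable radial distance is 9.120 pm.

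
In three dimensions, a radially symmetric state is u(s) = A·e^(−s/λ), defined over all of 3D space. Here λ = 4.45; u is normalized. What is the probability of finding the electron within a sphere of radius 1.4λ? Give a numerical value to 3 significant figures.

P ≈ 0.531

P = ∫ |u|² 4πs² ds over s ≤ 1.4λ.
The full normalization integral is A²·[π·λ^3] = 1, fixing A².
Let t = s/λ; then A², 4π and the length scale all cancel, so P = ∫_{0}^{1.4} t^2·e^(-2·t) dt ÷ ∫_{0}^{∞} t^2·e^(-2·t) dt.
Using ∫ t^2·e^(-2·t) dt = -(2·t^2 + 2·t + 1)·e^(-2·t)/4, the numerator is 1/4 - 193·e^(-14/5)/100 and the denominator is 1/4.
The region integral divided by the full integral gives P = 0.5305.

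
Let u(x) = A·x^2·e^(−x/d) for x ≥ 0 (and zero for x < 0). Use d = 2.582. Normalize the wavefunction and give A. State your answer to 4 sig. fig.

Normalization requires ∫|u|² dx = 1, integrated from 0 to ∞.
The integral (without the A² prefactor) comes out to 3·d^5/4.
Setting this equal to 1 gives A² = 1/(3·d^5/4).
With d = 2.582: A² = 0.011619 and A = 0.10779.

A ≈ 0.1078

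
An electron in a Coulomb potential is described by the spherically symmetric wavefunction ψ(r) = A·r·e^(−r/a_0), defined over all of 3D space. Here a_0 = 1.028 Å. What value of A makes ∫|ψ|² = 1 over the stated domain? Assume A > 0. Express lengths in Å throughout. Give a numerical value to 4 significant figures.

Normalization requires ∫|ψ|² 4πr² dr = 1, integrated from 0 to ∞.
In 3D with spherical symmetry the volume element is 4πr² dr.
Recall ∫₀^∞ r^m e^(−r/β) dr = m!·β^(m+1), ∫|ψ|² 4πr² dr = A²·(3·π·a_0^5).
So A² = (3·π·a_0^5)^(−1).
With a_0 = 1.028: A² = 0.092419 and A = 0.30401.

A ≈ 0.3040 Å^(-5/2)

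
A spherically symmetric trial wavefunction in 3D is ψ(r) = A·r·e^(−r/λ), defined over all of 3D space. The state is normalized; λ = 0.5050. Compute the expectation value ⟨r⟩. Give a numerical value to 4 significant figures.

⟨r⟩ ≈ 1.263

The expectation value is the |ψ|²-weighted average of r: ∫ r|ψ|² 4πr² dr.
Evaluating both integrals, ⟨r⟩ = 5·λ/2.
With λ = 0.5050, ⟨r⟩ = 1.2625.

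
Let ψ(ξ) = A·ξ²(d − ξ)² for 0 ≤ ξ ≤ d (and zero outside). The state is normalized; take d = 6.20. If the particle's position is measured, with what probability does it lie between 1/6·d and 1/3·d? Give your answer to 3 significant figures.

The probability is P = ∫ |ψ|² dξ over [1/6·d, 1/3·d].
With A² fixed by ∫|ψ|² = 1, i.e. A² = (d^9/630)^(−1), substitute and integrate.
Substituting u = ξ/d, A² and the length scale cancel in the ratio: P = ∫_{1/6}^{1/3} u^4·(1 - u)^4 du / ∫_{0}^{1} u^4·(1 - u)^4 du.
With ∫ u^4·(1 - u)^4 du = u^5·(70·u^4 - 315·u^3 + 540·u^2 - 420·u + 126)/630 + C, the region integral is ≈ 0.00021571 and the full one is 1/630.
Evaluating gives P = 0.1359.

P ≈ 0.136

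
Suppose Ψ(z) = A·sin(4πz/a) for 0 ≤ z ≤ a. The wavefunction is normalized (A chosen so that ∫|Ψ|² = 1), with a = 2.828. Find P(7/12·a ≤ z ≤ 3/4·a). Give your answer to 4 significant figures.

The probability is P = ∫ |Ψ|² dz over [7/12·a, 3/4·a].
Since A² = 1/(a/2), this is the region integral divided by the full normalization integral.
In terms of u = z/a (A² and the length scale cancel between numerator and denominator), P = [∫_{7/12}^{3/4} sin(4·π·u)^2 du] / [∫_{0}^{1} sin(4·π·u)^2 du].
An antiderivative of sin(4·π·u)^2 is u/2 - sin(4·π·u)·cos(4·π·u)/(8·π); evaluating from 7/12 to 3/4 gives √(3)/(32·π) + 1/12, while the full integral is 1/2.
This works out to P = (√(3)/16 + π/6)/π.

P ≈ 0.2011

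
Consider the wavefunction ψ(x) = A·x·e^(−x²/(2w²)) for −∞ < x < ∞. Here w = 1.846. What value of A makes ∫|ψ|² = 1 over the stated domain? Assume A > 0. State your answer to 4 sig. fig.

A ≈ 0.4235

Normalization requires ∫|ψ|² dx = 1, integrated from −∞ to ∞.
Differentiating ∫e^(−αx²) dx = √(π/α) under α to get the higher moments, the integral (without the A² prefactor) comes out to √(π)·w^3/2.
Plugging in w = 1.846 yields A = 0.42353.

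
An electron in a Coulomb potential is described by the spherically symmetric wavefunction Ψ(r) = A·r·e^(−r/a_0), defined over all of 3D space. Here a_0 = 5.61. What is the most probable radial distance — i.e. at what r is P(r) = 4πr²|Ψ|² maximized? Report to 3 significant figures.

r ≈ 11.2

The maximum of P(r) = 4πr²|Ψ|² occurs where its derivative vanishes.
This gives r = 2·a_0.
With a_0 = 5.61, the most probable radial distance is 11.22.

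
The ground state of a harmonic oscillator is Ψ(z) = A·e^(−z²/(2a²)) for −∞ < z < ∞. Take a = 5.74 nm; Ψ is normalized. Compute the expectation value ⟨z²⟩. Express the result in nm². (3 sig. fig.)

By definition ⟨z²⟩ = ∫ z^2 |Ψ(z)|² dz.
Since the A² factors cancel between numerator and denominator, ⟨z²⟩ = a^2/2.
Putting a = 5.74 gives 16.47.

⟨z^2⟩ ≈ 16.5 nm^2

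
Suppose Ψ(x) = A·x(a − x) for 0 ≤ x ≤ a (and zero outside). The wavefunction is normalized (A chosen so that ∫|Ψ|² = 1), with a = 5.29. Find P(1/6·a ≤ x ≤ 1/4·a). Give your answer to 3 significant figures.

The probability is P = ∫ |Ψ|² dx over [1/6·a, 1/4·a].
With A² fixed by ∫|Ψ|² = 1, i.e. A² = (a^5/30)^(−1), substitute and integrate.
In terms of u = x/a (A² and the length scale cancel between numerator and denominator), P = [∫_{1/6}^{1/4} u^2·(1 - u)^2 du] / [∫_{0}^{1} u^2·(1 - u)^2 du].
With ∫ u^2·(1 - u)^2 du = u^3·(6·u^2 - 15·u + 10)/30 + C, the region integral is ≈ 0.0022674 and the full one is 1/30.
Evaluating gives P = 0.06802.

P ≈ 0.0680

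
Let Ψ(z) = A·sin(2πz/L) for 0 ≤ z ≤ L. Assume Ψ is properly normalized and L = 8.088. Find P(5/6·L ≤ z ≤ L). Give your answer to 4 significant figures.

The probability is P = ∫ |Ψ|² dz over [5/6·L, L].
Since A² = 1/(L/2), this is the region integral divided by the full normalization integral.
Let u = z/L; then A² and the length scale cancel, so P = ∫_{5/6}^{1} sin(2·π·u)^2 du ÷ ∫_{0}^{1} sin(2·π·u)^2 du.
Using ∫ sin(2·π·u)^2 du = u/2 - sin(4·π·u)/(8·π), the numerator is -√(3)/(16·π) + 1/12 and the denominator is 1/2.
The result is P = (-√(3)/8 + π/6)/π.

P ≈ 0.09775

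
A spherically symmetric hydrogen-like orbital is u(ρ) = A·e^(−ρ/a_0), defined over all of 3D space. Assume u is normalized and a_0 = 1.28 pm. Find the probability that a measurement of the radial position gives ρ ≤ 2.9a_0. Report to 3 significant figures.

P ≈ 0.928

P = ∫ |u|² 4πρ² dρ over ρ ≤ 2.9a_0.
A² is fixed by ∫₀^∞ 4πρ²|u|² dρ = 1, i.e. A² = (π·a_0^3)^(−1).
Let t = ρ/a_0; then A², 4π and the length scale all cancel, so P = ∫_{0}^{2.9} t^2·e^(-2·t) dt ÷ ∫_{0}^{∞} t^2·e^(-2·t) dt.
An antiderivative of t^2·e^(-2·t) is -(2·t^2 + 2·t + 1)·e^(-2·t)/4; evaluating from 0 to 2.9 gives 1/4 - 1181·e^(-29/5)/200, while the full integral is 1/4.
The region integral divided by the full integral gives P = 0.9285.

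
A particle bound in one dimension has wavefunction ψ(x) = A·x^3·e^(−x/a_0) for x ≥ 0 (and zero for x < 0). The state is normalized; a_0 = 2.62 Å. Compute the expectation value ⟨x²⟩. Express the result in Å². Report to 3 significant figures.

⟨x^2⟩ ≈ 96.1 Å^2

⟨x²⟩ = ∫ x^2 |ψ|² dx over the full domain.
Evaluating both integrals, ⟨x²⟩ = 14·a_0^2.
Putting a_0 = 2.62 gives 96.10.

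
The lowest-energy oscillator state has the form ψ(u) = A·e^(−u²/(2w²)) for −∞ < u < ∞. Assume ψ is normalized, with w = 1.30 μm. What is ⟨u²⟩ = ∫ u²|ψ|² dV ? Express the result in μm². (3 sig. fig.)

⟨u^2⟩ ≈ 0.845 μm^2

⟨u²⟩ = ∫ u^2 |ψ|² du over the full domain.
With ∫_{−∞}^{∞} u^(2m) e^(−αu²) du = (2m−1)!!·√π / (2^m α^(m+1/2)), the ratio of the moment integral to the normalization integral gives ⟨u²⟩ = w^2/2.
With w = 1.30, ⟨u^2⟩ = 0.8450.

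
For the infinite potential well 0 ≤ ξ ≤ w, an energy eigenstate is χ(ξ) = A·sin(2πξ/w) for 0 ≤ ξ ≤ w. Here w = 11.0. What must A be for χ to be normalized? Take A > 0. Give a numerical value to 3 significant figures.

We need A² ∫|f|² dξ = 1, taking the integral from 0 to w.
The integral (without the A² prefactor) comes out to w/2.
So A² = (w/2)^(−1).
Plugging in w = 11.0 yields A = 0.4264.

A ≈ 0.426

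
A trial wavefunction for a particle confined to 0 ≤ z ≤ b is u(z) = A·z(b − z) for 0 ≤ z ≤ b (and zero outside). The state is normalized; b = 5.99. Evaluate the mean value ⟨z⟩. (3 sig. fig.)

By definition ⟨z⟩ = ∫ z |u(z)|² dz.
Expanding the polynomial and integrating term by term, the ratio of the moment integral to the normalization integral gives ⟨z⟩ = b/2.
With b = 5.99, ⟨z⟩ = 2.995.

⟨z⟩ ≈ 3.00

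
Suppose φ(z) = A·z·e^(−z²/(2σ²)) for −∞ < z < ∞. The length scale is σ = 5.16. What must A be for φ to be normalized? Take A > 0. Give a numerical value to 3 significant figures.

A ≈ 0.0906

Normalization requires ∫|φ|² dz = 1, integrated from −∞ to ∞.
∫|φ|² dz = A²·(√(π)·σ^3/2).
Setting this equal to 1 gives A² = 1/(√(π)·σ^3/2).
Plugging in σ = 5.16 yields A = 0.09063.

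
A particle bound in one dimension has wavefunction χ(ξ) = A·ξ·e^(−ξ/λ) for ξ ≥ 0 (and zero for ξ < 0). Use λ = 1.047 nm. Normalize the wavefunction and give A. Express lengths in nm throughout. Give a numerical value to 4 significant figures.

A ≈ 1.867 nm^(-3/2)

The normalization condition is ∫|χ|² dξ = 1 from 0 to ∞.
The integral (without the A² prefactor) comes out to λ^3/4.
With λ = 1.047: A² = 3.4851 and A = 1.8669.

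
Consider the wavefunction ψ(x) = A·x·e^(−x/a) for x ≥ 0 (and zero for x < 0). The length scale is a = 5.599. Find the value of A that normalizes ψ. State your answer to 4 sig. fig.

A ≈ 0.1510

Require ∫ |ψ|² dx = 1 over the whole domain.
∫|ψ|² dx = A²·(a^3/4).
So A² = (a^3/4)^(−1).
Substituting a = 5.599 gives A² = 0.022789, so A = 0.15096.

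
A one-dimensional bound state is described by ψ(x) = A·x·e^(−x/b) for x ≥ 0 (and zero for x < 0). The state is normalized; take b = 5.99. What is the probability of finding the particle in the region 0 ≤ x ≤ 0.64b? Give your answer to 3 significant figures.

|ψ|² is the probability density, so P = ∫_{0}^{0.64b} |ψ|² dx.
With A² fixed by ∫|ψ|² = 1, i.e. A² = (b^3/4)^(−1), substitute and integrate.
Substituting u = x/b, A² and the length scale cancel in the ratio: P = ∫_{0}^{0.64} u^2·e^(-2·u) du / ∫_{0}^{∞} u^2·e^(-2·u) du.
Using ∫ u^2·e^(-2·u) du = -(2·u^2 + 2·u + 1)·e^(-2·u)/4, the numerator is 1/4 - 1937·e^(-32/25)/2500 and the denominator is 1/4.
This works out to P = 0.1383.

P ≈ 0.138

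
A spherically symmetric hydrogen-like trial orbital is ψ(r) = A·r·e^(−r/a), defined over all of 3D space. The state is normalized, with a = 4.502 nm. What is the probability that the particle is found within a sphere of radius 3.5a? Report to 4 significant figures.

P = ∫ |ψ|² 4πr² dr over r ≤ 3.5a.
The full normalization integral is A²·[3·π·a^5] = 1, fixing A².
In terms of u = r/a (A², 4π and the length scale all cancel between numerator and denominator), P = [∫_{0}^{3.5} u^4·e^(-2·u) du] / [∫_{0}^{∞} u^4·e^(-2·u) du].
With ∫ u^4·e^(-2·u) du = -(u^4/2 + u^3 + 3·u^2/2 + 3·u/2 + 3/4)·e^(-2·u) + C, the region integral is 3/4 - 4553·e^(-7)/32 and the full one is 3/4.
The region integral divided by the full integral gives P = 0.82701.

P ≈ 0.8270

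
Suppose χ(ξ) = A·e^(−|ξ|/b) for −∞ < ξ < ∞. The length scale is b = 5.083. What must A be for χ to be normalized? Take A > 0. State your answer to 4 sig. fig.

A ≈ 0.4435

Normalization requires ∫|χ|² dξ = 1, integrated from −∞ to ∞.
With χ = A·e^(−|ξ|/b), the integral evaluates to A²·[b].
Hence A² = 1/[b].
Substituting b = 5.083 gives A² = 0.19673, so A = 0.44355.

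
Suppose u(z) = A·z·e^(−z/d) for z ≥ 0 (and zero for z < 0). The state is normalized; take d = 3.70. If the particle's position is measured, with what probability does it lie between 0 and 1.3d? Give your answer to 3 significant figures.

The probability is P = ∫ |u|² dz over [0, 1.3d].
With A² fixed by ∫|u|² = 1, i.e. A² = (d^3/4)^(−1), substitute and integrate.
Let t = z/d; then A² and the length scale cancel, so P = ∫_{0}^{1.3} t^2·e^(-2·t) dt ÷ ∫_{0}^{∞} t^2·e^(-2·t) dt.
With ∫ t^2·e^(-2·t) dt = -(2·t^2 + 2·t + 1)·e^(-2·t)/4 + C, the region integral is 1/4 - 349·e^(-13/5)/200 and the full one is 1/4.
Evaluating gives P = 0.4816.

P ≈ 0.482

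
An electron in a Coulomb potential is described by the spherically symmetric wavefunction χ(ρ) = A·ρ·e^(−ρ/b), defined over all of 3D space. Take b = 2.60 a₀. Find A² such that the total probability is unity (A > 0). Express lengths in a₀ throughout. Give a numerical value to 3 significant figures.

A^2 ≈ 0.000893 a₀^(-5)

Normalization requires ∫|χ|² 4πρ² dρ = 1, integrated from 0 to ∞.
(Spherical symmetry: dV = 4πρ² dρ.)
Carrying out the integral gives A² · 3·π·b^5.
Setting this equal to 1 gives A² = 1/(3·π·b^5).
Substituting b = 2.60 gives A² = 0.0008930, so A = 0.02988.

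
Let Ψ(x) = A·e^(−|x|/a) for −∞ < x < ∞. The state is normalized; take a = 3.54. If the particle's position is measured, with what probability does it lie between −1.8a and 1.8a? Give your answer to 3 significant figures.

P ≈ 0.973

|Ψ|² is the probability density, so P = ∫_{−1.8a}^{1.8a} |Ψ|² dx.
With A² fixed by ∫|Ψ|² = 1, i.e. A² = (a)^(−1), substitute and integrate.
By symmetry take twice the x ≥ 0 contribution in numerator and denominator; the 2's cancel. In terms of u = x/a (A² and the length scale cancel between numerator and denominator), P = [∫_{0}^{1.8} e^(-2·u) du] / [∫_{0}^{∞} e^(-2·u) du].
With ∫ e^(-2·u) du = -e^(-2·u)/2 + C, the region integral is 1/2 - e^(-18/5)/2 and the full one is 1/2.
The result is P = 0.9727.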